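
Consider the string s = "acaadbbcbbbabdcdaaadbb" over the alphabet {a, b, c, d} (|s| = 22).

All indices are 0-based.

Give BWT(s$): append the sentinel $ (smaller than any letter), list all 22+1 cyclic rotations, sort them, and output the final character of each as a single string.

rank  rotation                 last
    0  $acaadbbcbbbabdcdaaadbb  b
    1  aaadbb$acaadbbcbbbabdcd  d
    2  aadbb$acaadbbcbbbabdcda  a
    3  aadbbcbbbabdcdaaadbb$ac  c
    4  abdcdaaadbb$acaadbbcbbb  b
    5  acaadbbcbbbabdcdaaadbb$  $
    6  adbb$acaadbbcbbbabdcdaa  a
    7  adbbcbbbabdcdaaadbb$aca  a
    8  b$acaadbbcbbbabdcdaaadb  b
    9  babdcdaaadbb$acaadbbcbb  b
   10  bb$acaadbbcbbbabdcdaaad  d
   11  bbabdcdaaadbb$acaadbbcb  b
   12  bbbabdcdaaadbb$acaadbbc  c
   13  bbcbbbabdcdaaadbb$acaad  d
   14  bcbbbabdcdaaadbb$acaadb  b
   15  bdcdaaadbb$acaadbbcbbba  a
   16  caadbbcbbbabdcdaaadbb$a  a
   17  cbbbabdcdaaadbb$acaadbb  b
   18  cdaaadbb$acaadbbcbbbabd  d
   19  daaadbb$acaadbbcbbbabdc  c
   20  dbb$acaadbbcbbbabdcdaaa  a
   21  dbbcbbbabdcdaaadbb$acaa  a
   22  dcdaaadbb$acaadbbcbbbab  b

bdacb$aabbdbcdbaabdcaab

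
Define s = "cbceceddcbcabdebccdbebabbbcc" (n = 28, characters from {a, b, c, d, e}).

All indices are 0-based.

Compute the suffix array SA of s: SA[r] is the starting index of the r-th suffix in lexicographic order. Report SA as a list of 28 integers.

sorted suffixes:
  #0 SA[0]=22  'abbbcc'
  #1 SA[1]=11  'abdebccdbebabbbcc'
  #2 SA[2]=21  'babbbcc'
  #3 SA[3]=23  'bbbcc'
  #4 SA[4]=24  'bbcc'
  #5 SA[5]=9  'bcabdebccdbebabbbcc'
  #6 SA[6]=25  'bcc'
  #7 SA[7]=15  'bccdbebabbbcc'
  #8 SA[8]=1  'bceceddcbcabdebccdbebabbbcc'
  #9 SA[9]=12  'bdebccdbebabbbcc'
  #10 SA[10]=19  'bebabbbcc'
  #11 SA[11]=27  'c'
  #12 SA[12]=10  'cabdebccdbebabbbcc'
  #13 SA[13]=8  'cbcabdebccdbebabbbcc'
  #14 SA[14]=0  'cbceceddcbcabdebccdbebabbbcc'
  #15 SA[15]=26  'cc'
  #16 SA[16]=16  'ccdbebabbbcc'
  #17 SA[17]=17  'cdbebabbbcc'
  #18 SA[18]=2  'ceceddcbcabdebccdbebabbbcc'
  #19 SA[19]=4  'ceddcbcabdebccdbebabbbcc'
  #20 SA[20]=18  'dbebabbbcc'
  #21 SA[21]=7  'dcbcabdebccdbebabbbcc'
  #22 SA[22]=6  'ddcbcabdebccdbebabbbcc'
  #23 SA[23]=13  'debccdbebabbbcc'
  #24 SA[24]=20  'ebabbbcc'
  #25 SA[25]=14  'ebccdbebabbbcc'
  #26 SA[26]=3  'eceddcbcabdebccdbebabbbcc'
  #27 SA[27]=5  'eddcbcabdebccdbebabbbcc'

[22, 11, 21, 23, 24, 9, 25, 15, 1, 12, 19, 27, 10, 8, 0, 26, 16, 17, 2, 4, 18, 7, 6, 13, 20, 14, 3, 5]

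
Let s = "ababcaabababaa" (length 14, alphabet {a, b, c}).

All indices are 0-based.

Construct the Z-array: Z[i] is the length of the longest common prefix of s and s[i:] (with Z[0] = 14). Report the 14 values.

Z[0]=14
i=1: fresh scan; Z[1]=0
i=2: fresh scan; Z[2]=2 extend→box=[2,4)
i=3: min(r-i=1, Z[1]=0)=0; Z[3]=0
i=4: fresh scan; Z[4]=0
i=5: fresh scan; Z[5]=1 extend→box=[5,6)
i=6: fresh scan; Z[6]=4 extend→box=[6,10)
i=7: min(r-i=3, Z[1]=0)=0; Z[7]=0
i=8: min(r-i=2, Z[2]=2)=2; Z[8]=4 extend→box=[8,12)
i=9: min(r-i=3, Z[1]=0)=0; Z[9]=0
i=10: min(r-i=2, Z[2]=2)=2; Z[10]=3 extend→box=[10,13)
i=11: min(r-i=2, Z[1]=0)=0; Z[11]=0
i=12: min(r-i=1, Z[2]=2)=1; Z[12]=1
i=13: fresh scan; Z[13]=1 extend→box=[13,14)

[14, 0, 2, 0, 0, 1, 4, 0, 4, 0, 3, 0, 1, 1]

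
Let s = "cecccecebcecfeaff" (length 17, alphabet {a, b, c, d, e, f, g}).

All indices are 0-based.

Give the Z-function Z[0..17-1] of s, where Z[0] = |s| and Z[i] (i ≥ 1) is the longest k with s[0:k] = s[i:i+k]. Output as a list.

Z[0]=17
i=1: i≥r, start 0; Z[1]=0
i=2: i≥r, start 0; Z[2]=1 scan→box=[2,3)
i=3: i≥r, start 0; Z[3]=1 scan→box=[3,4)
i=4: i≥r, start 0; Z[4]=3 scan→box=[4,7)
i=5: min(r-i=2, Z[1]=0)=0; Z[5]=0
i=6: min(r-i=1, Z[2]=1)=1; Z[6]=2 scan→box=[6,8)
i=7: min(r-i=1, Z[1]=0)=0; Z[7]=0
i=8: i≥r, start 0; Z[8]=0
i=9: i≥r, start 0; Z[9]=3 scan→box=[9,12)
i=10: min(r-i=2, Z[1]=0)=0; Z[10]=0
i=11: min(r-i=1, Z[2]=1)=1; Z[11]=1
i=12: i≥r, start 0; Z[12]=0
i=13: i≥r, start 0; Z[13]=0
i=14: i≥r, start 0; Z[14]=0
i=15: i≥r, start 0; Z[15]=0
i=16: i≥r, start 0; Z[16]=0

[17, 0, 1, 1, 3, 0, 2, 0, 0, 3, 0, 1, 0, 0, 0, 0, 0]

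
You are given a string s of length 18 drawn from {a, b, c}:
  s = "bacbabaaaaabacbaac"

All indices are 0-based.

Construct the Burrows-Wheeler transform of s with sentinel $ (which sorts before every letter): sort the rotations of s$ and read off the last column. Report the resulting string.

rank  rotation             last
    0  $bacbabaaaaabacbaac  c
    1  aaaaabacbaac$bacbab  b
    2  aaaabacbaac$bacbaba  a
    3  aaabacbaac$bacbabaa  a
    4  aabacbaac$bacbabaaa  a
    5  aac$bacbabaaaaabacb  b
    6  abaaaaabacbaac$bacb  b
    7  abacbaac$bacbabaaaa  a
    8  ac$bacbabaaaaabacba  a
    9  acbaac$bacbabaaaaab  b
   10  acbabaaaaabacbaac$b  b
   11  baaaaabacbaac$bacba  a
   12  baac$bacbabaaaaabac  c
   13  babaaaaabacbaac$bac  c
   14  bacbaac$bacbabaaaaa  a
   15  bacbabaaaaabacbaac$  $
   16  c$bacbabaaaaabacbaa  a
   17  cbaac$bacbabaaaaaba  a
   18  cbabaaaaabacbaac$ba  a

cbaaabbaabbacca$aaa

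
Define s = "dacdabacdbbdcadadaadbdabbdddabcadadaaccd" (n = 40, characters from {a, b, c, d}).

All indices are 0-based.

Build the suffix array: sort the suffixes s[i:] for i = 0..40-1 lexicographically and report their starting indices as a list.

[35, 17, 4, 22, 28, 36, 1, 6, 33, 15, 31, 13, 18, 5, 9, 23, 29, 20, 10, 24, 30, 12, 37, 38, 2, 7, 39, 34, 16, 3, 21, 27, 0, 32, 14, 8, 19, 11, 26, 25]

rank | idx | suffix
   0 |  35 | aaccd
   1 |  17 | aadbdabbdddabcadadaaccd
   2 |   4 | abacdbbdcadadaadbdabbdddabcadadaaccd
   3 |  22 | abbdddabcadadaaccd
   4 |  28 | abcadadaaccd
   5 |  36 | accd
   6 |   1 | acdabacdbbdcadadaadbdabbdddabcadadaaccd
   7 |   6 | acdbbdcadadaadbdabbdddabcadadaaccd
   8 |  33 | adaaccd
   9 |  15 | adaadbdabbdddabcadadaaccd
  10 |  31 | adadaaccd
  11 |  13 | adadaadbdabbdddabcadadaaccd
  12 |  18 | adbdabbdddabcadadaaccd
  13 |   5 | bacdbbdcadadaadbdabbdddabcadadaaccd
  14 |   9 | bbdcadadaadbdabbdddabcadadaaccd
  15 |  23 | bbdddabcadadaaccd
  16 |  29 | bcadadaaccd
  17 |  20 | bdabbdddabcadadaaccd
  18 |  10 | bdcadadaadbdabbdddabcadadaaccd
  19 |  24 | bdddabcadadaaccd
  20 |  30 | cadadaaccd
  21 |  12 | cadadaadbdabbdddabcadadaaccd
  22 |  37 | ccd
  23 |  38 | cd
  24 |   2 | cdabacdbbdcadadaadbdabbdddabcadadaaccd
  25 |   7 | cdbbdcadadaadbdabbdddabcadadaaccd
  26 |  39 | d
  27 |  34 | daaccd
  28 |  16 | daadbdabbdddabcadadaaccd
  29 |   3 | dabacdbbdcadadaadbdabbdddabcadadaaccd
  30 |  21 | dabbdddabcadadaaccd
  31 |  27 | dabcadadaaccd
  32 |   0 | dacdabacdbbdcadadaadbdabbdddabcadadaaccd
  33 |  32 | dadaaccd
  34 |  14 | dadaadbdabbdddabcadadaaccd
  35 |   8 | dbbdcadadaadbdabbdddabcadadaaccd
  36 |  19 | dbdabbdddabcadadaaccd
  37 |  11 | dcadadaadbdabbdddabcadadaaccd
  38 |  26 | ddabcadadaaccd
  39 |  25 | dddabcadadaaccd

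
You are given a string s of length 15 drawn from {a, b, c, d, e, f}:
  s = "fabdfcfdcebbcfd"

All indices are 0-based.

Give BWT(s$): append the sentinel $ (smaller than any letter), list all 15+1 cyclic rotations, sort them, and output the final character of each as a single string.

dfebadbfffbc$dcc

rank  rotation          last
    0  $fabdfcfdcebbcfd  d
    1  abdfcfdcebbcfd$f  f
    2  bbcfd$fabdfcfdce  e
    3  bcfd$fabdfcfdceb  b
    4  bdfcfdcebbcfd$fa  a
    5  cebbcfd$fabdfcfd  d
    6  cfd$fabdfcfdcebb  b
    7  cfdcebbcfd$fabdf  f
    8  d$fabdfcfdcebbcf  f
    9  dcebbcfd$fabdfcf  f
   10  dfcfdcebbcfd$fab  b
   11  ebbcfd$fabdfcfdc  c
   12  fabdfcfdcebbcfd$  $
   13  fcfdcebbcfd$fabd  d
   14  fd$fabdfcfdcebbc  c
   15  fdcebbcfd$fabdfc  c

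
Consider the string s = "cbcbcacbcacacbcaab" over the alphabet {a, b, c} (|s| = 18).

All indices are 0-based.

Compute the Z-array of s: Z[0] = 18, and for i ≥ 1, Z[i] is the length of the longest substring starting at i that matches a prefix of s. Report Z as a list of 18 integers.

[18, 0, 3, 0, 1, 0, 3, 0, 1, 0, 1, 0, 3, 0, 1, 0, 0, 0]

Z[0]=18
i=1: i≥r, start 0; Z[1]=0
i=2: i≥r, start 0; Z[2]=3 scan→box=[2,5)
i=3: min(r-i=2, Z[1]=0)=0; Z[3]=0
i=4: min(r-i=1, Z[2]=3)=1; Z[4]=1
i=5: i≥r, start 0; Z[5]=0
i=6: i≥r, start 0; Z[6]=3 scan→box=[6,9)
i=7: min(r-i=2, Z[1]=0)=0; Z[7]=0
i=8: min(r-i=1, Z[2]=3)=1; Z[8]=1
i=9: i≥r, start 0; Z[9]=0
i=10: i≥r, start 0; Z[10]=1 scan→box=[10,11)
i=11: i≥r, start 0; Z[11]=0
i=12: i≥r, start 0; Z[12]=3 scan→box=[12,15)
i=13: min(r-i=2, Z[1]=0)=0; Z[13]=0
i=14: min(r-i=1, Z[2]=3)=1; Z[14]=1
i=15: i≥r, start 0; Z[15]=0
i=16: i≥r, start 0; Z[16]=0
i=17: i≥r, start 0; Z[17]=0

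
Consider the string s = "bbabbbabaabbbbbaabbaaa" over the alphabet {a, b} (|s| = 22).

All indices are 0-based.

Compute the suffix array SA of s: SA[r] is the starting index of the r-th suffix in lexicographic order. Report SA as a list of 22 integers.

[21, 20, 19, 15, 8, 6, 16, 2, 9, 18, 14, 7, 5, 1, 17, 13, 4, 0, 12, 3, 11, 10]

sorted suffixes:
  #0 SA[0]=21  'a'
  #1 SA[1]=20  'aa'
  #2 SA[2]=19  'aaa'
  #3 SA[3]=15  'aabbaaa'
  #4 SA[4]=8  'aabbbbbaabbaaa'
  #5 SA[5]=6  'abaabbbbbaabbaaa'
  #6 SA[6]=16  'abbaaa'
  #7 SA[7]=2  'abbbabaabbbbbaabbaaa'
  #8 SA[8]=9  'abbbbbaabbaaa'
  #9 SA[9]=18  'baaa'
  #10 SA[10]=14  'baabbaaa'
  #11 SA[11]=7  'baabbbbbaabbaaa'
  #12 SA[12]=5  'babaabbbbbaabbaaa'
  #13 SA[13]=1  'babbbabaabbbbbaabbaaa'
  #14 SA[14]=17  'bbaaa'
  #15 SA[15]=13  'bbaabbaaa'
  #16 SA[16]=4  'bbabaabbbbbaabbaaa'
  #17 SA[17]=0  'bbabbbabaabbbbbaabbaaa'
  #18 SA[18]=12  'bbbaabbaaa'
  #19 SA[19]=3  'bbbabaabbbbbaabbaaa'
  #20 SA[20]=11  'bbbbaabbaaa'
  #21 SA[21]=10  'bbbbbaabbaaa'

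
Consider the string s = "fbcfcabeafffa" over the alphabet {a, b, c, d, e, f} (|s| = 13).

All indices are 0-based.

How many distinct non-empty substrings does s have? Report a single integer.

82

sorted suffixes:
  #0 SA[0]=12  'a'
  #1 SA[1]=5  'abeafffa'
  #2 SA[2]=8  'afffa'
  #3 SA[3]=1  'bcfcabeafffa'
  #4 SA[4]=6  'beafffa'
  #5 SA[5]=4  'cabeafffa'
  #6 SA[6]=2  'cfcabeafffa'
  #7 SA[7]=7  'eafffa'
  #8 SA[8]=11  'fa'
  #9 SA[9]=0  'fbcfcabeafffa'
  #10 SA[10]=3  'fcabeafffa'
  #11 SA[11]=10  'ffa'
  #12 SA[12]=9  'fffa'

SA = [12, 5, 8, 1, 6, 4, 2, 7, 11, 0, 3, 10, 9]
[i] adj suffixes → lcp
  [1] 12/5 → 1 ('a')
  [2] 5/8 → 1 ('a')
  [3] 8/1 → 0 ('')
  [4] 1/6 → 1 ('b')
  [5] 6/4 → 0 ('')
  [6] 4/2 → 1 ('c')
  [7] 2/7 → 0 ('')
  [8] 7/11 → 0 ('')
  [9] 11/0 → 1 ('f')
  [10] 0/3 → 1 ('f')
  [11] 3/10 → 1 ('f')
  [12] 10/9 → 2 ('ff')

n(n+1)/2 = 13·14/2 = 91
Σ LCP = 0 + 1 + 1 + 0 + 1 + 0 + 1 + 0 + 0 + 1 + 1 + 1 + 2 = 9
distinct = 91 − 9 = 82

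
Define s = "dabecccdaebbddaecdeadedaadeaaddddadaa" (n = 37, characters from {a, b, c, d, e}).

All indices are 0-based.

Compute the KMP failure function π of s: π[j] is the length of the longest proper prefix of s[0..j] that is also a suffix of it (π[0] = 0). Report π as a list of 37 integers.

π[0] = 0
j=1 s[j]='a': π[1]=0 (border '')
j=2 s[j]='b': π[2]=0 (border '')
j=3 s[j]='e': π[3]=0 (border '')
j=4 s[j]='c': π[4]=0 (border '')
j=5 s[j]='c': π[5]=0 (border '')
j=6 s[j]='c': π[6]=0 (border '')
j=7 s[j]='d': π[7]=1 (border 'd')
j=8 s[j]='a': π[8]=2 (border 'da')
j=9 s[j]='e': k: 2→0; π[9]=0 (border '')
j=10 s[j]='b': π[10]=0 (border '')
j=11 s[j]='b': π[11]=0 (border '')
j=12 s[j]='d': π[12]=1 (border 'd')
j=13 s[j]='d': k: 1→0; π[13]=1 (border 'd')
j=14 s[j]='a': π[14]=2 (border 'da')
j=15 s[j]='e': k: 2→0; π[15]=0 (border '')
j=16 s[j]='c': π[16]=0 (border '')
j=17 s[j]='d': π[17]=1 (border 'd')
j=18 s[j]='e': k: 1→0; π[18]=0 (border '')
j=19 s[j]='a': π[19]=0 (border '')
j=20 s[j]='d': π[20]=1 (border 'd')
j=21 s[j]='e': k: 1→0; π[21]=0 (border '')
j=22 s[j]='d': π[22]=1 (border 'd')
j=23 s[j]='a': π[23]=2 (border 'da')
j=24 s[j]='a': k: 2→0; π[24]=0 (border '')
j=25 s[j]='d': π[25]=1 (border 'd')
j=26 s[j]='e': k: 1→0; π[26]=0 (border '')
j=27 s[j]='a': π[27]=0 (border '')
j=28 s[j]='a': π[28]=0 (border '')
j=29 s[j]='d': π[29]=1 (border 'd')
j=30 s[j]='d': k: 1→0; π[30]=1 (border 'd')
j=31 s[j]='d': k: 1→0; π[31]=1 (border 'd')
j=32 s[j]='d': k: 1→0; π[32]=1 (border 'd')
j=33 s[j]='a': π[33]=2 (border 'da')
j=34 s[j]='d': k: 2→0; π[34]=1 (border 'd')
j=35 s[j]='a': π[35]=2 (border 'da')
j=36 s[j]='a': k: 2→0; π[36]=0 (border '')

[0, 0, 0, 0, 0, 0, 0, 1, 2, 0, 0, 0, 1, 1, 2, 0, 0, 1, 0, 0, 1, 0, 1, 2, 0, 1, 0, 0, 0, 1, 1, 1, 1, 2, 1, 2, 0]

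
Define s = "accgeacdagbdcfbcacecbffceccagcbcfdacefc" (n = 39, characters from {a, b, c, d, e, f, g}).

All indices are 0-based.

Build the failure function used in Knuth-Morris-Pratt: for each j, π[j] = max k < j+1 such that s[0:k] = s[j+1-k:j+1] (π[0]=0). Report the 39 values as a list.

[0, 0, 0, 0, 0, 1, 2, 0, 1, 0, 0, 0, 0, 0, 0, 0, 1, 2, 0, 0, 0, 0, 0, 0, 0, 0, 0, 1, 0, 0, 0, 0, 0, 0, 1, 2, 0, 0, 0]

π[0] = 0
j=1 s[j]='c': π[1]=0 (border '')
j=2 s[j]='c': π[2]=0 (border '')
j=3 s[j]='g': π[3]=0 (border '')
j=4 s[j]='e': π[4]=0 (border '')
j=5 s[j]='a': π[5]=1 (border 'a')
j=6 s[j]='c': π[6]=2 (border 'ac')
j=7 s[j]='d': k: 2→0; π[7]=0 (border '')
j=8 s[j]='a': π[8]=1 (border 'a')
j=9 s[j]='g': k: 1→0; π[9]=0 (border '')
j=10 s[j]='b': π[10]=0 (border '')
j=11 s[j]='d': π[11]=0 (border '')
j=12 s[j]='c': π[12]=0 (border '')
j=13 s[j]='f': π[13]=0 (border '')
j=14 s[j]='b': π[14]=0 (border '')
j=15 s[j]='c': π[15]=0 (border '')
j=16 s[j]='a': π[16]=1 (border 'a')
j=17 s[j]='c': π[17]=2 (border 'ac')
j=18 s[j]='e': k: 2→0; π[18]=0 (border '')
j=19 s[j]='c': π[19]=0 (border '')
j=20 s[j]='b': π[20]=0 (border '')
j=21 s[j]='f': π[21]=0 (border '')
j=22 s[j]='f': π[22]=0 (border '')
j=23 s[j]='c': π[23]=0 (border '')
j=24 s[j]='e': π[24]=0 (border '')
j=25 s[j]='c': π[25]=0 (border '')
j=26 s[j]='c': π[26]=0 (border '')
j=27 s[j]='a': π[27]=1 (border 'a')
j=28 s[j]='g': k: 1→0; π[28]=0 (border '')
j=29 s[j]='c': π[29]=0 (border '')
j=30 s[j]='b': π[30]=0 (border '')
j=31 s[j]='c': π[31]=0 (border '')
j=32 s[j]='f': π[32]=0 (border '')
j=33 s[j]='d': π[33]=0 (border '')
j=34 s[j]='a': π[34]=1 (border 'a')
j=35 s[j]='c': π[35]=2 (border 'ac')
j=36 s[j]='e': k: 2→0; π[36]=0 (border '')
j=37 s[j]='f': π[37]=0 (border '')
j=38 s[j]='c': π[38]=0 (border '')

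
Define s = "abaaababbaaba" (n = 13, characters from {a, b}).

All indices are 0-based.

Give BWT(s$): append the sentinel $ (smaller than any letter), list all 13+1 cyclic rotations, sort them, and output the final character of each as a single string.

abbbaa$abaabaa

rank  rotation        last
    0  $abaaababbaaba  a
    1  a$abaaababbaab  b
    2  aaababbaaba$ab  b
    3  aaba$abaaababb  b
    4  aababbaaba$aba  a
    5  aba$abaaababba  a
    6  abaaababbaaba$  $
    7  ababbaaba$abaa  a
    8  abbaaba$abaaab  b
    9  ba$abaaababbaa  a
   10  baaababbaaba$a  a
   11  baaba$abaaabab  b
   12  babbaaba$abaaa  a
   13  bbaaba$abaaaba  a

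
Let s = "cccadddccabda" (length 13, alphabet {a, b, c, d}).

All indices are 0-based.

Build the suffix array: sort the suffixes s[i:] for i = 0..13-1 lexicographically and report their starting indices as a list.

sorted suffixes:
  #0 SA[0]=12  'a'
  #1 SA[1]=9  'abda'
  #2 SA[2]=3  'adddccabda'
  #3 SA[3]=10  'bda'
  #4 SA[4]=8  'cabda'
  #5 SA[5]=2  'cadddccabda'
  #6 SA[6]=7  'ccabda'
  #7 SA[7]=1  'ccadddccabda'
  #8 SA[8]=0  'cccadddccabda'
  #9 SA[9]=11  'da'
  #10 SA[10]=6  'dccabda'
  #11 SA[11]=5  'ddccabda'
  #12 SA[12]=4  'dddccabda'

[12, 9, 3, 10, 8, 2, 7, 1, 0, 11, 6, 5, 4]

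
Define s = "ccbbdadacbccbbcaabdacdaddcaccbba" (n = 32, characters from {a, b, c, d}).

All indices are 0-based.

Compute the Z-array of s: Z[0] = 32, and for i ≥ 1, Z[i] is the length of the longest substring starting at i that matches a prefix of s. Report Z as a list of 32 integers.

[32, 1, 0, 0, 0, 0, 0, 0, 1, 0, 4, 1, 0, 0, 1, 0, 0, 0, 0, 0, 1, 0, 0, 0, 0, 1, 0, 4, 1, 0, 0, 0]

Z[0]=32
i=1: i≥r, start 0; Z[1]=1 grow→box=[1,2)
i=2: i≥r, start 0; Z[2]=0
i=3: i≥r, start 0; Z[3]=0
i=4: i≥r, start 0; Z[4]=0
i=5: i≥r, start 0; Z[5]=0
i=6: i≥r, start 0; Z[6]=0
i=7: i≥r, start 0; Z[7]=0
i=8: i≥r, start 0; Z[8]=1 grow→box=[8,9)
i=9: i≥r, start 0; Z[9]=0
i=10: i≥r, start 0; Z[10]=4 grow→box=[10,14)
i=11: min(r-i=3, Z[1]=1)=1; Z[11]=1
i=12: min(r-i=2, Z[2]=0)=0; Z[12]=0
i=13: min(r-i=1, Z[3]=0)=0; Z[13]=0
i=14: i≥r, start 0; Z[14]=1 grow→box=[14,15)
i=15: i≥r, start 0; Z[15]=0
i=16: i≥r, start 0; Z[16]=0
i=17: i≥r, start 0; Z[17]=0
i=18: i≥r, start 0; Z[18]=0
i=19: i≥r, start 0; Z[19]=0
i=20: i≥r, start 0; Z[20]=1 grow→box=[20,21)
i=21: i≥r, start 0; Z[21]=0
i=22: i≥r, start 0; Z[22]=0
i=23: i≥r, start 0; Z[23]=0
i=24: i≥r, start 0; Z[24]=0
i=25: i≥r, start 0; Z[25]=1 grow→box=[25,26)
i=26: i≥r, start 0; Z[26]=0
i=27: i≥r, start 0; Z[27]=4 grow→box=[27,31)
i=28: min(r-i=3, Z[1]=1)=1; Z[28]=1
i=29: min(r-i=2, Z[2]=0)=0; Z[29]=0
i=30: min(r-i=1, Z[3]=0)=0; Z[30]=0
i=31: i≥r, start 0; Z[31]=0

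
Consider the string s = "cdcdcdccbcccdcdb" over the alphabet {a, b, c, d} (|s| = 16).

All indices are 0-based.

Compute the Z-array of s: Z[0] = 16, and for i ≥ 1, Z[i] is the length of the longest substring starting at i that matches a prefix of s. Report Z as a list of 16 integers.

Z[0]=16
i=1: fresh scan; Z[1]=0
i=2: fresh scan; Z[2]=5 scan→box=[2,7)
i=3: min(r-i=4, Z[1]=0)=0; Z[3]=0
i=4: min(r-i=3, Z[2]=5)=3; Z[4]=3
i=5: min(r-i=2, Z[3]=0)=0; Z[5]=0
i=6: min(r-i=1, Z[4]=3)=1; Z[6]=1
i=7: fresh scan; Z[7]=1 scan→box=[7,8)
i=8: fresh scan; Z[8]=0
i=9: fresh scan; Z[9]=1 scan→box=[9,10)
i=10: fresh scan; Z[10]=1 scan→box=[10,11)
i=11: fresh scan; Z[11]=4 scan→box=[11,15)
i=12: min(r-i=3, Z[1]=0)=0; Z[12]=0
i=13: min(r-i=2, Z[2]=5)=2; Z[13]=2
i=14: min(r-i=1, Z[3]=0)=0; Z[14]=0
i=15: fresh scan; Z[15]=0

[16, 0, 5, 0, 3, 0, 1, 1, 0, 1, 1, 4, 0, 2, 0, 0]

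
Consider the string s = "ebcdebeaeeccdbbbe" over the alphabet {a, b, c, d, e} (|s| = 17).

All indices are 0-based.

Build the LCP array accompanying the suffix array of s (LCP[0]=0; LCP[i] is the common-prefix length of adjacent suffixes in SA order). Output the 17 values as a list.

rank→(start, suffix):
  0 → (7, 'aeeccdbbbe')
  1 → (13, 'bbbe')
  2 → (14, 'bbe')
  3 → (1, 'bcdebeaeeccdbbbe')
  4 → (15, 'be')
  5 → (5, 'beaeeccdbbbe')
  6 → (10, 'ccdbbbe')
  7 → (11, 'cdbbbe')
  8 → (2, 'cdebeaeeccdbbbe')
  9 → (12, 'dbbbe')
  10 → (3, 'debeaeeccdbbbe')
  11 → (16, 'e')
  12 → (6, 'eaeeccdbbbe')
  13 → (0, 'ebcdebeaeeccdbbbe')
  14 → (4, 'ebeaeeccdbbbe')
  15 → (9, 'eccdbbbe')
  16 → (8, 'eeccdbbbe')

SA = [7, 13, 14, 1, 15, 5, 10, 11, 2, 12, 3, 16, 6, 0, 4, 9, 8]
rank  pair      lcp
   1  s[7:],s[13:]  0  ''
   2  s[13:],s[14:]  2  'bb'
   3  s[14:],s[1:]  1  'b'
   4  s[1:],s[15:]  1  'b'
   5  s[15:],s[5:]  2  'be'
   6  s[5:],s[10:]  0  ''
   7  s[10:],s[11:]  1  'c'
   8  s[11:],s[2:]  2  'cd'
   9  s[2:],s[12:]  0  ''
  10  s[12:],s[3:]  1  'd'
  11  s[3:],s[16:]  0  ''
  12  s[16:],s[6:]  1  'e'
  13  s[6:],s[0:]  1  'e'
  14  s[0:],s[4:]  2  'eb'
  15  s[4:],s[9:]  1  'e'
  16  s[9:],s[8:]  1  'e'

[0, 0, 2, 1, 1, 2, 0, 1, 2, 0, 1, 0, 1, 1, 2, 1, 1]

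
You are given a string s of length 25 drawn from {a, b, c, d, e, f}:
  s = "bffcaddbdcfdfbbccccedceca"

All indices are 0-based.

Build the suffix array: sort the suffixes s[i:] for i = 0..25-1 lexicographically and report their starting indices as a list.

rank | idx | suffix
   0 |  24 | a
   1 |   4 | addbdcfdfbbccccedceca
   2 |  13 | bbccccedceca
   3 |  14 | bccccedceca
   4 |   7 | bdcfdfbbccccedceca
   5 |   0 | bffcaddbdcfdfbbccccedceca
   6 |  23 | ca
   7 |   3 | caddbdcfdfbbccccedceca
   8 |  15 | ccccedceca
   9 |  16 | cccedceca
  10 |  17 | ccedceca
  11 |  21 | ceca
  12 |  18 | cedceca
  13 |   9 | cfdfbbccccedceca
  14 |   6 | dbdcfdfbbccccedceca
  15 |  20 | dceca
  16 |   8 | dcfdfbbccccedceca
  17 |   5 | ddbdcfdfbbccccedceca
  18 |  11 | dfbbccccedceca
  19 |  22 | eca
  20 |  19 | edceca
  21 |  12 | fbbccccedceca
  22 |   2 | fcaddbdcfdfbbccccedceca
  23 |  10 | fdfbbccccedceca
  24 |   1 | ffcaddbdcfdfbbccccedceca

[24, 4, 13, 14, 7, 0, 23, 3, 15, 16, 17, 21, 18, 9, 6, 20, 8, 5, 11, 22, 19, 12, 2, 10, 1]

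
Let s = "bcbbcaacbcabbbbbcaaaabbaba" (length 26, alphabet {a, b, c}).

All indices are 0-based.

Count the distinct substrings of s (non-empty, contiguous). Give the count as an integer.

rank | idx | suffix
   0 |  25 | a
   1 |  17 | aaaabbaba
   2 |  18 | aaabbaba
   3 |  19 | aabbaba
   4 |   5 | aacbcabbbbbcaaaabbaba
   5 |  23 | aba
   6 |  20 | abbaba
   7 |  10 | abbbbbcaaaabbaba
   8 |   6 | acbcabbbbbcaaaabbaba
   9 |  24 | ba
  10 |  22 | baba
  11 |  21 | bbaba
  12 |  11 | bbbbbcaaaabbaba
  13 |  12 | bbbbcaaaabbaba
  14 |  13 | bbbcaaaabbaba
  15 |  14 | bbcaaaabbaba
  16 |   2 | bbcaacbcabbbbbcaaaabbaba
  17 |  15 | bcaaaabbaba
  18 |   3 | bcaacbcabbbbbcaaaabbaba
  19 |   8 | bcabbbbbcaaaabbaba
  20 |   0 | bcbbcaacbcabbbbbcaaaabbaba
  21 |  16 | caaaabbaba
  22 |   4 | caacbcabbbbbcaaaabbaba
  23 |   9 | cabbbbbcaaaabbaba
  24 |   1 | cbbcaacbcabbbbbcaaaabbaba
  25 |   7 | cbcabbbbbcaaaabbaba

SA = [25, 17, 18, 19, 5, 23, 20, 10, 6, 24, 22, 21, 11, 12, 13, 14, 2, 15, 3, 8, 0, 16, 4, 9, 1, 7]
rank  pair      lcp
   1  s[25:],s[17:]  1  'a'
   2  s[17:],s[18:]  3  'aaa'
   3  s[18:],s[19:]  2  'aa'
   4  s[19:],s[5:]  2  'aa'
   5  s[5:],s[23:]  1  'a'
   6  s[23:],s[20:]  2  'ab'
   7  s[20:],s[10:]  3  'abb'
   8  s[10:],s[6:]  1  'a'
   9  s[6:],s[24:]  0  ''
  10  s[24:],s[22:]  2  'ba'
  11  s[22:],s[21:]  1  'b'
  12  s[21:],s[11:]  2  'bb'
  13  s[11:],s[12:]  4  'bbbb'
  14  s[12:],s[13:]  3  'bbb'
  15  s[13:],s[14:]  2  'bb'
  16  s[14:],s[2:]  5  'bbcaa'
  17  s[2:],s[15:]  1  'b'
  18  s[15:],s[3:]  4  'bcaa'
  19  s[3:],s[8:]  3  'bca'
  20  s[8:],s[0:]  2  'bc'
  21  s[0:],s[16:]  0  ''
  22  s[16:],s[4:]  3  'caa'
  23  s[4:],s[9:]  2  'ca'
  24  s[9:],s[1:]  1  'c'
  25  s[1:],s[7:]  2  'cb'

n(n+1)/2 = 26·27/2 = 351
Σ LCP = 0 + 1 + 3 + 2 + 2 + 1 + 2 + 3 + 1 + 0 + 2 + 1 + 2 + 4 + 3 + 2 + 5 + 1 + 4 + 3 + 2 + 0 + 3 + 2 + 1 + 2 = 52
distinct = 351 − 52 = 299

299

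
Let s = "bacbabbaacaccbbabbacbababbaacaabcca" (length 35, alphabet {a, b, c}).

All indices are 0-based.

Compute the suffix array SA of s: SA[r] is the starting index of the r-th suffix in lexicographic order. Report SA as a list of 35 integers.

[34, 29, 26, 7, 21, 23, 4, 15, 30, 27, 8, 18, 1, 10, 25, 6, 20, 22, 3, 14, 17, 0, 24, 5, 13, 16, 31, 33, 28, 9, 19, 2, 12, 32, 11]

rank→(start, suffix):
  0 → (34, 'a')
  1 → (29, 'aabcca')
  2 → (26, 'aacaabcca')
  3 → (7, 'aacaccbbabbacbababbaacaabcca')
  4 → (21, 'ababbaacaabcca')
  5 → (23, 'abbaacaabcca')
  6 → (4, 'abbaacaccbbabbacbababbaacaabcca')
  7 → (15, 'abbacbababbaacaabcca')
  8 → (30, 'abcca')
  9 → (27, 'acaabcca')
  10 → (8, 'acaccbbabbacbababbaacaabcca')
  11 → (18, 'acbababbaacaabcca')
  12 → (1, 'acbabbaacaccbbabbacbababbaacaabcca')
  13 → (10, 'accbbabbacbababbaacaabcca')
  14 → (25, 'baacaabcca')
  15 → (6, 'baacaccbbabbacbababbaacaabcca')
  16 → (20, 'bababbaacaabcca')
  17 → (22, 'babbaacaabcca')
  18 → (3, 'babbaacaccbbabbacbababbaacaabcca')
  19 → (14, 'babbacbababbaacaabcca')
  20 → (17, 'bacbababbaacaabcca')
  21 → (0, 'bacbabbaacaccbbabbacbababbaacaabcca')
  22 → (24, 'bbaacaabcca')
  23 → (5, 'bbaacaccbbabbacbababbaacaabcca')
  24 → (13, 'bbabbacbababbaacaabcca')
  25 → (16, 'bbacbababbaacaabcca')
  26 → (31, 'bcca')
  27 → (33, 'ca')
  28 → (28, 'caabcca')
  29 → (9, 'caccbbabbacbababbaacaabcca')
  30 → (19, 'cbababbaacaabcca')
  31 → (2, 'cbabbaacaccbbabbacbababbaacaabcca')
  32 → (12, 'cbbabbacbababbaacaabcca')
  33 → (32, 'cca')
  34 → (11, 'ccbbabbacbababbaacaabcca')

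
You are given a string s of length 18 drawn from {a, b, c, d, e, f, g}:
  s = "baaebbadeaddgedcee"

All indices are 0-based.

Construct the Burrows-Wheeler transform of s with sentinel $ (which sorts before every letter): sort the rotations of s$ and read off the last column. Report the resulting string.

ebeba$bedeaadedagcd

rank  rotation             last
    0  $baaebbadeaddgedcee  e
    1  aaebbadeaddgedcee$b  b
    2  addgedcee$baaebbade  e
    3  adeaddgedcee$baaebb  b
    4  aebbadeaddgedcee$ba  a
    5  baaebbadeaddgedcee$  $
    6  badeaddgedcee$baaeb  b
    7  bbadeaddgedcee$baae  e
    8  cee$baaebbadeaddged  d
    9  dcee$baaebbadeaddge  e
   10  ddgedcee$baaebbadea  a
   11  deaddgedcee$baaebba  a
   12  dgedcee$baaebbadead  d
   13  e$baaebbadeaddgedce  e
   14  eaddgedcee$baaebbad  d
   15  ebbadeaddgedcee$baa  a
   16  edcee$baaebbadeaddg  g
   17  ee$baaebbadeaddgedc  c
   18  gedcee$baaebbadeadd  d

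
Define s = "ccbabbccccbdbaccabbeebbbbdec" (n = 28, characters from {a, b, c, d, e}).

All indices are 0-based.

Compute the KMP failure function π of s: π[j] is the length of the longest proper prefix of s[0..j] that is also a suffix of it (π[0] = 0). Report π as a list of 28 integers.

[0, 1, 0, 0, 0, 0, 1, 2, 2, 2, 3, 0, 0, 0, 1, 2, 0, 0, 0, 0, 0, 0, 0, 0, 0, 0, 0, 1]

π[0] = 0
j=1 s[j]='c': π[1]=1 (border 'c')
j=2 s[j]='b': k: 1→0; π[2]=0 (border '')
j=3 s[j]='a': π[3]=0 (border '')
j=4 s[j]='b': π[4]=0 (border '')
j=5 s[j]='b': π[5]=0 (border '')
j=6 s[j]='c': π[6]=1 (border 'c')
j=7 s[j]='c': π[7]=2 (border 'cc')
j=8 s[j]='c': k: 2→1; π[8]=2 (border 'cc')
j=9 s[j]='c': k: 2→1; π[9]=2 (border 'cc')
j=10 s[j]='b': π[10]=3 (border 'ccb')
j=11 s[j]='d': k: 3→0; π[11]=0 (border '')
j=12 s[j]='b': π[12]=0 (border '')
j=13 s[j]='a': π[13]=0 (border '')
j=14 s[j]='c': π[14]=1 (border 'c')
j=15 s[j]='c': π[15]=2 (border 'cc')
j=16 s[j]='a': k: 2→1→0; π[16]=0 (border '')
j=17 s[j]='b': π[17]=0 (border '')
j=18 s[j]='b': π[18]=0 (border '')
j=19 s[j]='e': π[19]=0 (border '')
j=20 s[j]='e': π[20]=0 (border '')
j=21 s[j]='b': π[21]=0 (border '')
j=22 s[j]='b': π[22]=0 (border '')
j=23 s[j]='b': π[23]=0 (border '')
j=24 s[j]='b': π[24]=0 (border '')
j=25 s[j]='d': π[25]=0 (border '')
j=26 s[j]='e': π[26]=0 (border '')
j=27 s[j]='c': π[27]=1 (border 'c')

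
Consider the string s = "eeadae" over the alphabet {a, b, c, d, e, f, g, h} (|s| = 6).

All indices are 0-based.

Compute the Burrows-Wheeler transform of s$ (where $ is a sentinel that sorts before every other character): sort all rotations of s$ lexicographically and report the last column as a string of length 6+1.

eedaae$

rank  rotation last
    0  $eeadae  e
    1  adae$ee  e
    2  ae$eead  d
    3  dae$eea  a
    4  e$eeada  a
    5  eadae$e  e
    6  eeadae$  $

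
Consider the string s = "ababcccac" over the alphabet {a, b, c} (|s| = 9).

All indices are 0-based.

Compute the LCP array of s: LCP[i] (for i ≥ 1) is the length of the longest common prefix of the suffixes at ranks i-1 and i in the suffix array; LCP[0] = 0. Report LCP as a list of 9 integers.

[0, 2, 1, 0, 1, 0, 1, 1, 2]

rank | idx | suffix
   0 |   0 | ababcccac
   1 |   2 | abcccac
   2 |   7 | ac
   3 |   1 | babcccac
   4 |   3 | bcccac
   5 |   8 | c
   6 |   6 | cac
   7 |   5 | ccac
   8 |   4 | cccac

SA = [0, 2, 7, 1, 3, 8, 6, 5, 4]
i: (SA[i-1],SA[i]) lcp shared
  1: (0,2) 2 'ab'
  2: (2,7) 1 'a'
  3: (7,1) 0 ''
  4: (1,3) 1 'b'
  5: (3,8) 0 ''
  6: (8,6) 1 'c'
  7: (6,5) 1 'c'
  8: (5,4) 2 'cc'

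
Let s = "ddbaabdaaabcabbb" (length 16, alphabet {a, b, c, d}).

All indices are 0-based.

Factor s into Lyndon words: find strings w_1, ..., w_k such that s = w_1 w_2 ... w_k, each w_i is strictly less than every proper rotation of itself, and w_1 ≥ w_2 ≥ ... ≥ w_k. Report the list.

emit factor 1: 'd' (i=0, period=1)
emit factor 2: 'd' (i=1, period=1)
emit factor 3: 'b' (i=2, period=1)
emit factor 4: 'aabd' (i=3, period=4)
emit factor 5: 'aaabcabbb' (i=7, period=9)

["d", "d", "b", "aabd", "aaabcabbb"]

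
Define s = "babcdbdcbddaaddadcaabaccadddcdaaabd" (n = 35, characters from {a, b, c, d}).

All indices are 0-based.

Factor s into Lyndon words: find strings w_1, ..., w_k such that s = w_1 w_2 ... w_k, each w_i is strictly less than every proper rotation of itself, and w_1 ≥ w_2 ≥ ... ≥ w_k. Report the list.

["b", "abcdbdcbdd", "aaddadc", "aabaccadddcd", "aaabd"]

emit factor 1: 'b' (i=0, period=1)
emit factor 2: 'abcdbdcbdd' (i=1, period=10)
emit factor 3: 'aaddadc' (i=11, period=7)
emit factor 4: 'aabaccadddcd' (i=18, period=12)
emit factor 5: 'aaabd' (i=30, period=5)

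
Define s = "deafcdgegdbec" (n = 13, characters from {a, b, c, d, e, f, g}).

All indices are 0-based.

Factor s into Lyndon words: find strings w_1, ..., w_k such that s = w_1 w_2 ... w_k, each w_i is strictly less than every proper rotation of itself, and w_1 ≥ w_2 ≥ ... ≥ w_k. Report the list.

["de", "afcdgegdbec"]

emit factor 1: 'de' (i=0, period=2)
emit factor 2: 'afcdgegdbec' (i=2, period=11)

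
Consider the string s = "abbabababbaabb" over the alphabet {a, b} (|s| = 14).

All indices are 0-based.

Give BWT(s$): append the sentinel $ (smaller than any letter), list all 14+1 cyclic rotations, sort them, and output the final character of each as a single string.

bbbbab$bbbaaaaa

rank  rotation         last
    0  $abbabababbaabb  b
    1  aabb$abbabababb  b
    2  abababbaabb$abb  b
    3  ababbaabb$abbab  b
    4  abb$abbabababba  a
    5  abbaabb$abbabab  b
    6  abbabababbaabb$  $
    7  b$abbabababbaab  b
    8  baabb$abbababab  b
    9  babababbaabb$ab  b
   10  bababbaabb$abba  a
   11  babbaabb$abbaba  a
   12  bb$abbabababbaa  a
   13  bbaabb$abbababa  a
   14  bbabababbaabb$a  a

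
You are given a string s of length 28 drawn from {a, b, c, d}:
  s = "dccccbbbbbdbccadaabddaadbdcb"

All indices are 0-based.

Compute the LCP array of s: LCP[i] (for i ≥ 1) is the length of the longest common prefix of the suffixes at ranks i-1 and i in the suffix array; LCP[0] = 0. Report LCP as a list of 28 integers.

sorted suffixes:
  #0 SA[0]=16  'aabddaadbdcb'
  #1 SA[1]=21  'aadbdcb'
  #2 SA[2]=17  'abddaadbdcb'
  #3 SA[3]=14  'adaabddaadbdcb'
  #4 SA[4]=22  'adbdcb'
  #5 SA[5]=27  'b'
  #6 SA[6]=5  'bbbbbdbccadaabddaadbdcb'
  #7 SA[7]=6  'bbbbdbccadaabddaadbdcb'
  #8 SA[8]=7  'bbbdbccadaabddaadbdcb'
  #9 SA[9]=8  'bbdbccadaabddaadbdcb'
  #10 SA[10]=11  'bccadaabddaadbdcb'
  #11 SA[11]=9  'bdbccadaabddaadbdcb'
  #12 SA[12]=24  'bdcb'
  #13 SA[13]=18  'bddaadbdcb'
  #14 SA[14]=13  'cadaabddaadbdcb'
  #15 SA[15]=26  'cb'
  #16 SA[16]=4  'cbbbbbdbccadaabddaadbdcb'
  #17 SA[17]=12  'ccadaabddaadbdcb'
  #18 SA[18]=3  'ccbbbbbdbccadaabddaadbdcb'
  #19 SA[19]=2  'cccbbbbbdbccadaabddaadbdcb'
  #20 SA[20]=1  'ccccbbbbbdbccadaabddaadbdcb'
  #21 SA[21]=15  'daabddaadbdcb'
  #22 SA[22]=20  'daadbdcb'
  #23 SA[23]=10  'dbccadaabddaadbdcb'
  #24 SA[24]=23  'dbdcb'
  #25 SA[25]=25  'dcb'
  #26 SA[26]=0  'dccccbbbbbdbccadaabddaadbdcb'
  #27 SA[27]=19  'ddaadbdcb'

SA = [16, 21, 17, 14, 22, 27, 5, 6, 7, 8, 11, 9, 24, 18, 13, 26, 4, 12, 3, 2, 1, 15, 20, 10, 23, 25, 0, 19]
i: (SA[i-1],SA[i]) lcp shared
  1: (16,21) 2 'aa'
  2: (21,17) 1 'a'
  3: (17,14) 1 'a'
  4: (14,22) 2 'ad'
  5: (22,27) 0 ''
  6: (27,5) 1 'b'
  7: (5,6) 4 'bbbb'
  8: (6,7) 3 'bbb'
  9: (7,8) 2 'bb'
  10: (8,11) 1 'b'
  11: (11,9) 1 'b'
  12: (9,24) 2 'bd'
  13: (24,18) 2 'bd'
  14: (18,13) 0 ''
  15: (13,26) 1 'c'
  16: (26,4) 2 'cb'
  17: (4,12) 1 'c'
  18: (12,3) 2 'cc'
  19: (3,2) 2 'cc'
  20: (2,1) 3 'ccc'
  21: (1,15) 0 ''
  22: (15,20) 3 'daa'
  23: (20,10) 1 'd'
  24: (10,23) 2 'db'
  25: (23,25) 1 'd'
  26: (25,0) 2 'dc'
  27: (0,19) 1 'd'

[0, 2, 1, 1, 2, 0, 1, 4, 3, 2, 1, 1, 2, 2, 0, 1, 2, 1, 2, 2, 3, 0, 3, 1, 2, 1, 2, 1]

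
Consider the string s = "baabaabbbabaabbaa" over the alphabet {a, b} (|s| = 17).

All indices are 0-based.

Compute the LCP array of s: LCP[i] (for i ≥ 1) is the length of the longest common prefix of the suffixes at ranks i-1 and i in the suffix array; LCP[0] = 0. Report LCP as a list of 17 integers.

[0, 1, 2, 3, 4, 1, 6, 2, 3, 0, 3, 4, 5, 2, 1, 3, 2]

rank | idx | suffix
   0 |  16 | a
   1 |  15 | aa
   2 |   1 | aabaabbbabaabbaa
   3 |  11 | aabbaa
   4 |   4 | aabbbabaabbaa
   5 |   9 | abaabbaa
   6 |   2 | abaabbbabaabbaa
   7 |  12 | abbaa
   8 |   5 | abbbabaabbaa
   9 |  14 | baa
  10 |   0 | baabaabbbabaabbaa
  11 |  10 | baabbaa
  12 |   3 | baabbbabaabbaa
  13 |   8 | babaabbaa
  14 |  13 | bbaa
  15 |   7 | bbabaabbaa
  16 |   6 | bbbabaabbaa

SA = [16, 15, 1, 11, 4, 9, 2, 12, 5, 14, 0, 10, 3, 8, 13, 7, 6]
[i] adj suffixes → lcp
  [1] 16/15 → 1 ('a')
  [2] 15/1 → 2 ('aa')
  [3] 1/11 → 3 ('aab')
  [4] 11/4 → 4 ('aabb')
  [5] 4/9 → 1 ('a')
  [6] 9/2 → 6 ('abaabb')
  [7] 2/12 → 2 ('ab')
  [8] 12/5 → 3 ('abb')
  [9] 5/14 → 0 ('')
  [10] 14/0 → 3 ('baa')
  [11] 0/10 → 4 ('baab')
  [12] 10/3 → 5 ('baabb')
  [13] 3/8 → 2 ('ba')
  [14] 8/13 → 1 ('b')
  [15] 13/7 → 3 ('bba')
  [16] 7/6 → 2 ('bb')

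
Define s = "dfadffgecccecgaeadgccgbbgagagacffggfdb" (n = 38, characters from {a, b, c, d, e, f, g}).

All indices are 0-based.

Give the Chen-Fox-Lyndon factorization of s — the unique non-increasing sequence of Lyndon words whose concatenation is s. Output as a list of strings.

["df", "adffgecccecgaeadgccgbbgagag", "acffggfdb"]

emit factor 1: 'df' (i=0, period=2)
emit factor 2: 'adffgecccecgaeadgccgbbgagag' (i=2, period=27)
emit factor 3: 'acffggfdb' (i=29, period=9)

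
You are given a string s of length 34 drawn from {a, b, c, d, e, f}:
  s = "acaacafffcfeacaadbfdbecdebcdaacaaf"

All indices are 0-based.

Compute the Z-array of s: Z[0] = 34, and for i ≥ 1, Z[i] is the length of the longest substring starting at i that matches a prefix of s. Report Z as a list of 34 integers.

Z[0]=34
i=1: outside box; Z[1]=0
i=2: outside box; Z[2]=1 scan→box=[2,3)
i=3: outside box; Z[3]=3 scan→box=[3,6)
i=4: min(r-i=2, Z[1]=0)=0; Z[4]=0
i=5: min(r-i=1, Z[2]=1)=1; Z[5]=1
i=6: outside box; Z[6]=0
i=7: outside box; Z[7]=0
i=8: outside box; Z[8]=0
i=9: outside box; Z[9]=0
i=10: outside box; Z[10]=0
i=11: outside box; Z[11]=0
i=12: outside box; Z[12]=4 scan→box=[12,16)
i=13: min(r-i=3, Z[1]=0)=0; Z[13]=0
i=14: min(r-i=2, Z[2]=1)=1; Z[14]=1
i=15: min(r-i=1, Z[3]=3)=1; Z[15]=1
i=16: outside box; Z[16]=0
i=17: outside box; Z[17]=0
i=18: outside box; Z[18]=0
i=19: outside box; Z[19]=0
i=20: outside box; Z[20]=0
i=21: outside box; Z[21]=0
i=22: outside box; Z[22]=0
i=23: outside box; Z[23]=0
i=24: outside box; Z[24]=0
i=25: outside box; Z[25]=0
i=26: outside box; Z[26]=0
i=27: outside box; Z[27]=0
i=28: outside box; Z[28]=1 scan→box=[28,29)
i=29: outside box; Z[29]=4 scan→box=[29,33)
i=30: min(r-i=3, Z[1]=0)=0; Z[30]=0
i=31: min(r-i=2, Z[2]=1)=1; Z[31]=1
i=32: min(r-i=1, Z[3]=3)=1; Z[32]=1
i=33: outside box; Z[33]=0

[34, 0, 1, 3, 0, 1, 0, 0, 0, 0, 0, 0, 4, 0, 1, 1, 0, 0, 0, 0, 0, 0, 0, 0, 0, 0, 0, 0, 1, 4, 0, 1, 1, 0]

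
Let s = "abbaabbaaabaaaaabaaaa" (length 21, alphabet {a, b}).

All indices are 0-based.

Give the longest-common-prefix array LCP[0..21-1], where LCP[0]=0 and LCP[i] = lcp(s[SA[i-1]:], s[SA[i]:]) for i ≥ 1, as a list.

[0, 1, 2, 3, 4, 4, 3, 8, 2, 7, 3, 1, 6, 2, 5, 0, 5, 4, 3, 1, 4]

rank→(start, suffix):
  0 → (20, 'a')
  1 → (19, 'aa')
  2 → (18, 'aaa')
  3 → (17, 'aaaa')
  4 → (11, 'aaaaabaaaa')
  5 → (12, 'aaaabaaaa')
  6 → (13, 'aaabaaaa')
  7 → (7, 'aaabaaaaabaaaa')
  8 → (14, 'aabaaaa')
  9 → (8, 'aabaaaaabaaaa')
  10 → (3, 'aabbaaabaaaaabaaaa')
  11 → (15, 'abaaaa')
  12 → (9, 'abaaaaabaaaa')
  13 → (4, 'abbaaabaaaaabaaaa')
  14 → (0, 'abbaabbaaabaaaaabaaaa')
  15 → (16, 'baaaa')
  16 → (10, 'baaaaabaaaa')
  17 → (6, 'baaabaaaaabaaaa')
  18 → (2, 'baabbaaabaaaaabaaaa')
  19 → (5, 'bbaaabaaaaabaaaa')
  20 → (1, 'bbaabbaaabaaaaabaaaa')

SA = [20, 19, 18, 17, 11, 12, 13, 7, 14, 8, 3, 15, 9, 4, 0, 16, 10, 6, 2, 5, 1]
rank  pair      lcp
   1  s[20:],s[19:]  1  'a'
   2  s[19:],s[18:]  2  'aa'
   3  s[18:],s[17:]  3  'aaa'
   4  s[17:],s[11:]  4  'aaaa'
   5  s[11:],s[12:]  4  'aaaa'
   6  s[12:],s[13:]  3  'aaa'
   7  s[13:],s[7:]  8  'aaabaaaa'
   8  s[7:],s[14:]  2  'aa'
   9  s[14:],s[8:]  7  'aabaaaa'
  10  s[8:],s[3:]  3  'aab'
  11  s[3:],s[15:]  1  'a'
  12  s[15:],s[9:]  6  'abaaaa'
  13  s[9:],s[4:]  2  'ab'
  14  s[4:],s[0:]  5  'abbaa'
  15  s[0:],s[16:]  0  ''
  16  s[16:],s[10:]  5  'baaaa'
  17  s[10:],s[6:]  4  'baaa'
  18  s[6:],s[2:]  3  'baa'
  19  s[2:],s[5:]  1  'b'
  20  s[5:],s[1:]  4  'bbaa'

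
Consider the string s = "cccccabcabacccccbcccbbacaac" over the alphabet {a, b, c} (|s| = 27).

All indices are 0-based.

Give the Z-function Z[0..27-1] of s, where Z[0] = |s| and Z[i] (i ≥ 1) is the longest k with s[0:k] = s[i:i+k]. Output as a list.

Z[0]=27
i=1: outside box; Z[1]=4 scan→box=[1,5)
i=2: min(r-i=3, Z[1]=4)=3; Z[2]=3
i=3: min(r-i=2, Z[2]=3)=2; Z[3]=2
i=4: min(r-i=1, Z[3]=2)=1; Z[4]=1
i=5: outside box; Z[5]=0
i=6: outside box; Z[6]=0
i=7: outside box; Z[7]=1 scan→box=[7,8)
i=8: outside box; Z[8]=0
i=9: outside box; Z[9]=0
i=10: outside box; Z[10]=0
i=11: outside box; Z[11]=5 scan→box=[11,16)
i=12: min(r-i=4, Z[1]=4)=4; Z[12]=4
i=13: min(r-i=3, Z[2]=3)=3; Z[13]=3
i=14: min(r-i=2, Z[3]=2)=2; Z[14]=2
i=15: min(r-i=1, Z[4]=1)=1; Z[15]=1
i=16: outside box; Z[16]=0
i=17: outside box; Z[17]=3 scan→box=[17,20)
i=18: min(r-i=2, Z[1]=4)=2; Z[18]=2
i=19: min(r-i=1, Z[2]=3)=1; Z[19]=1
i=20: outside box; Z[20]=0
i=21: outside box; Z[21]=0
i=22: outside box; Z[22]=0
i=23: outside box; Z[23]=1 scan→box=[23,24)
i=24: outside box; Z[24]=0
i=25: outside box; Z[25]=0
i=26: outside box; Z[26]=1 scan→box=[26,27)

[27, 4, 3, 2, 1, 0, 0, 1, 0, 0, 0, 5, 4, 3, 2, 1, 0, 3, 2, 1, 0, 0, 0, 1, 0, 0, 1]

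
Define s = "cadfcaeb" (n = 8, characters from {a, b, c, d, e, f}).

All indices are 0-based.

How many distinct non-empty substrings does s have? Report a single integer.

rank | idx | suffix
   0 |   1 | adfcaeb
   1 |   5 | aeb
   2 |   7 | b
   3 |   0 | cadfcaeb
   4 |   4 | caeb
   5 |   2 | dfcaeb
   6 |   6 | eb
   7 |   3 | fcaeb

SA = [1, 5, 7, 0, 4, 2, 6, 3]
[i] adj suffixes → lcp
  [1] 1/5 → 1 ('a')
  [2] 5/7 → 0 ('')
  [3] 7/0 → 0 ('')
  [4] 0/4 → 2 ('ca')
  [5] 4/2 → 0 ('')
  [6] 2/6 → 0 ('')
  [7] 6/3 → 0 ('')

n(n+1)/2 = 8·9/2 = 36
Σ LCP = 0 + 1 + 0 + 0 + 2 + 0 + 0 + 0 = 3
distinct = 36 − 3 = 33

33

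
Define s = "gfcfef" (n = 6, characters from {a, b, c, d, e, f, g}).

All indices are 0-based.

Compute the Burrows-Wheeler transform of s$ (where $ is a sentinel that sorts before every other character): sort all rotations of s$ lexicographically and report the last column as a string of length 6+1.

fffegc$

rank  rotation last
    0  $gfcfef  f
    1  cfef$gf  f
    2  ef$gfcf  f
    3  f$gfcfe  e
    4  fcfef$g  g
    5  fef$gfc  c
    6  gfcfef$  $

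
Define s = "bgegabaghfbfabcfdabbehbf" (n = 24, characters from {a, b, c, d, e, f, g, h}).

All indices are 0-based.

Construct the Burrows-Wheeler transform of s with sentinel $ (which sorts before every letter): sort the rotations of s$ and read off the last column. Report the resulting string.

rank  rotation                   last
    0  $bgegabaghfbfabcfdabbehbf  f
    1  abaghfbfabcfdabbehbf$bgeg  g
    2  abbehbf$bgegabaghfbfabcfd  d
    3  abcfdabbehbf$bgegabaghfbf  f
    4  aghfbfabcfdabbehbf$bgegab  b
    5  baghfbfabcfdabbehbf$bgega  a
    6  bbehbf$bgegabaghfbfabcfda  a
    7  bcfdabbehbf$bgegabaghfbfa  a
    8  behbf$bgegabaghfbfabcfdab  b
    9  bf$bgegabaghfbfabcfdabbeh  h
   10  bfabcfdabbehbf$bgegabaghf  f
   11  bgegabaghfbfabcfdabbehbf$  $
   12  cfdabbehbf$bgegabaghfbfab  b
   13  dabbehbf$bgegabaghfbfabcf  f
   14  egabaghfbfabcfdabbehbf$bg  g
   15  ehbf$bgegabaghfbfabcfdabb  b
   16  f$bgegabaghfbfabcfdabbehb  b
   17  fabcfdabbehbf$bgegabaghfb  b
   18  fbfabcfdabbehbf$bgegabagh  h
   19  fdabbehbf$bgegabaghfbfabc  c
   20  gabaghfbfabcfdabbehbf$bge  e
   21  gegabaghfbfabcfdabbehbf$b  b
   22  ghfbfabcfdabbehbf$bgegaba  a
   23  hbf$bgegabaghfbfabcfdabbe  e
   24  hfbfabcfdabbehbf$bgegabag  g

fgdfbaaabhf$bfgbbbhcebaeg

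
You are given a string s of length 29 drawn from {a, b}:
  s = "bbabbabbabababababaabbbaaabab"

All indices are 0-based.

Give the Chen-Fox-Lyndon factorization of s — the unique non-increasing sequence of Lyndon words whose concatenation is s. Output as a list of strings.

emit factor 1: 'b' (i=0, period=1)
emit factor 2: 'b' (i=1, period=1)
emit factor 3: 'abb' (i=2, period=3)
emit factor 4: 'abb' (i=5, period=3)
emit factor 5: 'ab' (i=8, period=2)
emit factor 6: 'ab' (i=10, period=2)
emit factor 7: 'ab' (i=12, period=2)
emit factor 8: 'ab' (i=14, period=2)
emit factor 9: 'ab' (i=16, period=2)
emit factor 10: 'aabbb' (i=18, period=5)
emit factor 11: 'aaabab' (i=23, period=6)

["b", "b", "abb", "abb", "ab", "ab", "ab", "ab", "ab", "aabbb", "aaabab"]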